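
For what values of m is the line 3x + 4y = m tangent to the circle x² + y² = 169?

For a tangent, require d(centre, line) = r = 13.
|3·0 + 4·0 − m| / √25 = 13
|m| = 13·5, so m = 65 or m = −65.

m = −65 or m = 65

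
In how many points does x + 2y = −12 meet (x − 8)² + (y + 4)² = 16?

Substituting the line into the circle gives 5x² − 56x + 208 = 0.
Δ = 3136 − 4160 = −1024.
No real roots: the line does not meet the circle.

0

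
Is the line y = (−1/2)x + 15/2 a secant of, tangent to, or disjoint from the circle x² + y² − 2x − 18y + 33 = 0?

Substituting the line into the circle gives 5x² − 2x − 183 = 0.
Discriminant = (−2)² − 4·5·(−183) = 3664 > 0.
Two real roots: the line is a secant.

secant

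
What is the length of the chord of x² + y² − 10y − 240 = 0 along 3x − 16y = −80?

2√265

From the line, y = (80 + 3x)/16. Substituting:
265x² − 67840 = 0  ⟹  x² − 256 = 0
x = 16 or x = −16, giving (16, 8) and (−16, 2).
Chord length = distance between (16, 8) and (−16, 2) = √1060 = 2√265.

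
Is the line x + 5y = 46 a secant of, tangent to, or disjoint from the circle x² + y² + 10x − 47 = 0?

Substituting the line into the circle gives 26x² + 158x + 941 = 0.
Discriminant = (158)² − 4·26·(941) = −72900 < 0.
No real roots: the line does not meet the circle.

disjoint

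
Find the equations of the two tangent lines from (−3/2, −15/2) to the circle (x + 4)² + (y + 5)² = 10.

Write the tangent as mx − y + (−15/2 − m·(−3/2)) = 0 and set its distance from the centre to √10:
(−5/2m − (5/2))² = 10(m² + 1)
3m² − 10m + 3 = 0, so m = 1/3 or m = 3.
With m = 1/3: x − 3y = 21. With m = 3: 3x − y = 3.

x − 3y = 21 and 3x − y = 3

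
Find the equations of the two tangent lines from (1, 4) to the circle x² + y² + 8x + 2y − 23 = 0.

A line y − (4) = m(x − (1)) is tangent when its distance from (−4, −1) is 2√10:
[m·(−5) − (−5)]² = 40(m² + 1)
3m² + 10m + 3 = 0, so m = −1/3 or m = −3.
With m = −1/3: x + 3y = 13. With m = −3: 3x + y = 7.

x + 3y = 13 and 3x + y = 7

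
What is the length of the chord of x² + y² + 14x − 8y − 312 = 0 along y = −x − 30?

5√2

The distance from (−7, 4) to the line is 27/√2, and r² = 377.
Chord = 2√(r² − d²) = 2·√(25/2) = 5√2.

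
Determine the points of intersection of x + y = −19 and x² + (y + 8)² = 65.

(−7, −12) and (−4, −15)

Express y = −x − 19 and substitute into the circle:
2x² + 22x + 56 = 0  ⟹  x² + 11x + 28 = 0
x = −4 or x = −7, giving (−4, −15) and (−7, −12).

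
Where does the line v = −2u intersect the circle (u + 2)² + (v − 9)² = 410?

(−13, 26) and (5, −10)

From the line, v = −2u. Substituting:
5u² + 40u − 325 = 0  ⟹  u² + 8u − 65 = 0
u = 5 or u = −13, giving (5, −10) and (−13, 26).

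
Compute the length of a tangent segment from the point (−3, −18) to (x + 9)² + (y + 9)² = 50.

√67

The centre is (−9, −9) and r = 5√2. The square of the distance from P to the centre is 36 + 81 = 117.
Power of the point: PT² = |PO|² − r² = 67, so PT = √67.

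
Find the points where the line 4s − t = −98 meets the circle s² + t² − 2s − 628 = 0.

From the line, t = 4s + 98. Substituting:
17s² + 782s + 8976 = 0  ⟹  s² + 46s + 528 = 0
s = −22 or s = −24, giving (−22, 10) and (−24, 2).

(−24, 2) and (−22, 10)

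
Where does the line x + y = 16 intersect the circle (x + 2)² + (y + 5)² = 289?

Substitute y = −x + 16:
2x² − 38x + 156 = 0  ⟹  x² − 19x + 78 = 0
x = 13 or x = 6, giving (13, 3) and (6, 10).

(6, 10) and (13, 3)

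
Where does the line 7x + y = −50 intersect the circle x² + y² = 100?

Express y = −7x − 50 and substitute into the circle:
50x² + 700x + 2400 = 0  ⟹  x² + 14x + 48 = 0
x = −6 or x = −8, giving (−6, −8) and (−8, 6).

(−8, 6) and (−6, −8)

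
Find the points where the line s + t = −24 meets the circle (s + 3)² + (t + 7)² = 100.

(−11, −13) and (−9, −15)

Express t = −s − 24 and substitute into the circle:
2s² + 40s + 198 = 0  ⟹  s² + 20s + 99 = 0
s = −9 or s = −11, giving (−9, −15) and (−11, −13).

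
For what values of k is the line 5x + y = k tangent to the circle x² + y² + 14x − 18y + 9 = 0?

k = −26 ± 11√26

For a tangent, require d(centre, line) = r = 11.
|5·(−7) + 1·9 − k| / √26 = 11
|k − (−26)| = 11√26.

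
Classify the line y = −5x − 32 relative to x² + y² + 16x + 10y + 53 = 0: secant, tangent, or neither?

secant

Centre (−8, −5), r² = 36. Distance² from centre to line = (−13)²/26 = 13/2.
Since d² < r², the line cuts the circle twice.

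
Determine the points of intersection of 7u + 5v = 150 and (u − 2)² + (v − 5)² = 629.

(0, 30) and (25, −5)

Express v = (150 − 7u)/5 and substitute into the circle:
74u² − 1850u = 0  ⟹  u² − 25u = 0
u = 25 or u = 0, giving (25, −5) and (0, 30).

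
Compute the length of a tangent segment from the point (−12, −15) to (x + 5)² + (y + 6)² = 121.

With centre O = (−5, −6), |OP|² = 130 and r² = 121.
The tangent meets the radius at right angles, so tangent² = |PO|² − r² = 130 − 121 = 9.

3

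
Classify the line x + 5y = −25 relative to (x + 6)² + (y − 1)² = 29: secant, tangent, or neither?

d² = (1·(−6) + 5·1 − (−25))²/26 = 288/13; r² = 29.
Since d² < r², the line cuts the circle twice.

secant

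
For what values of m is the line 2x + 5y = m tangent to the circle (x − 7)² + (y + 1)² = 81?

m = 9 ± 9√29

The line touches the circle iff its distance from (7, −1) is 9:
|2·7 + 5·(−1) − m| / √29 = 9
|m − (9)| = 9√29.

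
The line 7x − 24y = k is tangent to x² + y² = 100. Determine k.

k = −250 or k = 250

The line touches the circle iff its distance from (0, 0) is 10:
|7·0 − 24·0 − k| / √625 = 10
|k| = 10·25, so k = 250 or k = −250.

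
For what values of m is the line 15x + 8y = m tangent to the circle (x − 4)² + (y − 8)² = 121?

The line touches the circle iff its distance from (4, 8) is 11:
|15·4 + 8·8 − m| / √289 = 11
|m − (124)| = 11·17, so m = 311 or m = −63.

m = −63 or m = 311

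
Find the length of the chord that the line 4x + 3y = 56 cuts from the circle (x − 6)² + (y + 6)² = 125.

From the line, y = (56 − 4x)/3. Substituting:
25x² − 700x + 4675 = 0  ⟹  x² − 28x + 187 = 0
x = 17 or x = 11, giving (17, −4) and (11, 4).
|(17, −4) − (11, 4)| = √((6)² + (−8)²) = 10.

10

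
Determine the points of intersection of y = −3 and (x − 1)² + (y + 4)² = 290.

Express y = −3 and substitute into the circle:
x² − 2x − 288 = 0
x = 18 or x = −16, giving (18, −3) and (−16, −3).

(−16, −3) and (18, −3)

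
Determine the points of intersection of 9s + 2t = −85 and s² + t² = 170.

Express t = (−85 − 9s)/2 and substitute into the circle:
85s² + 1530s + 6545 = 0  ⟹  s² + 18s + 77 = 0
s = −7 or s = −11, giving (−7, −11) and (−11, 7).

(−11, 7) and (−7, −11)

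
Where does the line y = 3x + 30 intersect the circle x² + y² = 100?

(−10, 0) and (−8, 6)

From the line, y = 3x + 30. Substituting:
10x² + 180x + 800 = 0  ⟹  x² + 18x + 80 = 0
x = −8 or x = −10, giving (−8, 6) and (−10, 0).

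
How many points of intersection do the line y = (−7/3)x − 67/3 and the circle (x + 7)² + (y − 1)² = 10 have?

Substituting the line into the circle gives 58x² + 1106x + 5251 = 0.
Discriminant = (1106)² − 4·58·(5251) = 5004 > 0.
Two real roots: the line is a secant.

2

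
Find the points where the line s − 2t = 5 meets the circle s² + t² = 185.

(−11, −8) and (13, 4)

Express t = (−5 + s)/2 and substitute into the circle:
5s² − 10s − 715 = 0  ⟹  s² − 2s − 143 = 0
s = 13 or s = −11, giving (13, 4) and (−11, −8).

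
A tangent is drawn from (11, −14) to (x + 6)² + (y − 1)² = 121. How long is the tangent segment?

√393

The centre is (−6, 1) and r = 11. The square of the distance from P to the centre is 289 + 225 = 514.
Power of the point: PT² = |PO|² − r² = 393, so PT = √393.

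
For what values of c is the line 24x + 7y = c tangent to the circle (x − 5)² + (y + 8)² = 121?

The line touches the circle iff its distance from (5, −8) is 11:
|24·5 + 7·(−8) − c| / √625 = 11
|c − (64)| = 11·25, so c = 339 or c = −211.

c = −211 or c = 339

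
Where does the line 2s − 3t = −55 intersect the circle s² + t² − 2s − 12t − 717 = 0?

(−26, 1) and (16, 29)

From the line, t = (55 + 2s)/3. Substituting:
13s² + 130s − 5408 = 0  ⟹  s² + 10s − 416 = 0
s = 16 or s = −26, giving (16, 29) and (−26, 1).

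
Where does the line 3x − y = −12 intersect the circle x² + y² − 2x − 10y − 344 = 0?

Express y = 3x + 12 and substitute into the circle:
10x² + 40x − 320 = 0  ⟹  x² + 4x − 32 = 0
x = 4 or x = −8, giving (4, 24) and (−8, −12).

(−8, −12) and (4, 24)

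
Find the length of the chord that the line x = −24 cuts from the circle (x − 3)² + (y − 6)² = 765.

The line gives x = −24. Substituting into the circle:
y² − 12y = 0
y = 12 or y = 0, giving (−24, 12) and (−24, 0).
|(−24, 12) − (−24, 0)| = √((0)² + (12)²) = 12.

12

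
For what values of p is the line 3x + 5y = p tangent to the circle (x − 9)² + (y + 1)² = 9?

The line touches the circle iff its distance from (9, −1) is 3:
|3·9 + 5·(−1) − p| / √34 = 3
|p − (22)| = 3√34.

p = 22 ± 3√34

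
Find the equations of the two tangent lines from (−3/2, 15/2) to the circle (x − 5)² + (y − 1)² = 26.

Write the tangent as mx − y + (15/2 − m·(−3/2)) = 0 and set its distance from the centre to √26:
(13/2m − (−13/2))² = 26(m² + 1)
5m² + 26m + 5 = 0, so m = −5 or m = −1/5.
Through (−3/2, 15/2) these give 5x + y = 0 and x + 5y = 36.

5x + y = 0 and x + 5y = 36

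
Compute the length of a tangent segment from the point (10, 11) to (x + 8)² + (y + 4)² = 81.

6√13

Centre (−8, −4), r² = 81. |PO|² = (18)² + (15)² = 549.
By the tangent–radius right angle, tangent length = √(|PO|² − r²) = √468 = 6√13.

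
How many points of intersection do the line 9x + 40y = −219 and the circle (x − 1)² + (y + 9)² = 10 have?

Substituting the line into the circle gives 1681x² − 5738x + 5481 = 0.
Discriminant = (−5738)² − 4·1681·(5481) = −3929600 < 0.
No real roots: the line does not meet the circle.

0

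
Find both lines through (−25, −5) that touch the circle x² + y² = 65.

4x − 7y = −65 and x + 8y = −65

A line y − (−5) = m(x − (−25)) is tangent when its distance from (0, 0) is √65:
(25m − (5))² = 65(m² + 1)
56m² − 25m − 4 = 0, so m = 4/7 or m = −1/8.
With m = 4/7: 4x − 7y = −65. With m = −1/8: x + 8y = −65.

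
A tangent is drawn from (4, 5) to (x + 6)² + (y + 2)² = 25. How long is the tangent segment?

2√31

With centre O = (−6, −2), |OP|² = 149 and r² = 25.
The tangent meets the radius at right angles, so tangent² = |PO|² − r² = 149 − 25 = 124.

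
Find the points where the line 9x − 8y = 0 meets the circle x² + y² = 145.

Substitute y = (9x)/8:
145x² − 9280 = 0  ⟹  x² − 64 = 0
x = 8 or x = −8, giving (8, 9) and (−8, −9).

(−8, −9) and (8, 9)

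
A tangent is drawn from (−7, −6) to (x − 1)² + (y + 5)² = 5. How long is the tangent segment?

2√15

With centre O = (1, −5), |OP|² = 65 and r² = 5.
By the tangent–radius right angle, tangent length = √(|PO|² − r²) = √60 = 2√15.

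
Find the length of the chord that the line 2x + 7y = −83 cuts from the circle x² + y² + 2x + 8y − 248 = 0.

4√53

Substitute y = (−83 − 2x)/7:
53x² + 318x − 9911 = 0  ⟹  x² + 6x − 187 = 0
x = 11 or x = −17, giving (11, −15) and (−17, −7).
|(11, −15) − (−17, −7)| = √((28)² + (−8)²) = 4√53.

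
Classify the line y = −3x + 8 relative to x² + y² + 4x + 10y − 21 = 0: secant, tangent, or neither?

secant

d² = (3·(−2) + 1·(−5) − (8))²/10 = 361/10; r² = 50.
Since d² < r², the line cuts the circle twice.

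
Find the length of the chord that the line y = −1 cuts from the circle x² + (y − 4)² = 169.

From the line, y = −1. Substituting:
x² − 144 = 0
x = 12 or x = −12, giving (12, −1) and (−12, −1).
|(12, −1) − (−12, −1)| = √((24)² + (0)²) = 24.

24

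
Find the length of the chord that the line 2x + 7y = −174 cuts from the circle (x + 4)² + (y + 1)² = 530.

2√53

Express y = (−174 − 2x)/7 and substitute into the circle:
53x² + 1060x + 2703 = 0  ⟹  x² + 20x + 51 = 0
x = −3 or x = −17, giving (−3, −24) and (−17, −20).
Chord length = distance between (−3, −24) and (−17, −20) = √212 = 2√53.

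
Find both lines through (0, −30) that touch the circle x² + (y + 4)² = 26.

Let a tangent through (0, −30) have slope m. Its distance from (0, −4) must equal √26:
(0m − (26))² = 26(m² + 1)
m² − 25 = 0, so m = −5 or m = 5.
With m = −5: 5x + y = −30. With m = 5: 5x − y = 30.

5x + y = −30 and 5x − y = 30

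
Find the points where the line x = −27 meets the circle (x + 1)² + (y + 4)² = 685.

The line gives x = −27. Substituting into the circle:
y² + 8y + 7 = 0
y = −1 or y = −7, giving (−27, −1) and (−27, −7).

(−27, −7) and (−27, −1)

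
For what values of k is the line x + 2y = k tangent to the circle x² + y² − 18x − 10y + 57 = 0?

For a tangent, require d(centre, line) = r = 7.
|1·9 + 2·5 − k| / √5 = 7
|k − (19)| = 7√5.

k = 19 ± 7√5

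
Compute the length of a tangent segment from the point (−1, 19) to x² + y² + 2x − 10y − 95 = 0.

The centre is (−1, 5) and r = 11. The square of the distance from P to the centre is 0 + 196 = 196.
Power of the point: PT² = |PO|² − r² = 75, so PT = 5√3.

5√3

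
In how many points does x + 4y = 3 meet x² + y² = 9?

Centre (0, 0), r² = 9. Distance² from centre to line = (−3)²/17 = 9/17.
Since d² < r², the line cuts the circle twice.

2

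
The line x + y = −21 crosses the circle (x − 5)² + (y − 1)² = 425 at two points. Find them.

(−14, −7) and (−3, −18)

Substitute y = −x − 21:
2x² + 34x + 84 = 0  ⟹  x² + 17x + 42 = 0
x = −3 or x = −14, giving (−3, −18) and (−14, −7).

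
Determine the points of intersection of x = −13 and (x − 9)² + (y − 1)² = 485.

(−13, 0) and (−13, 2)

The line gives x = −13. Substituting into the circle:
y² − 2y = 0
y = 2 or y = 0, giving (−13, 2) and (−13, 0).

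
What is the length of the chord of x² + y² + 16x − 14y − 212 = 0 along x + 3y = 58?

7√10

From the line, y = (58 − x)/3. Substituting:
10x² + 70x − 980 = 0  ⟹  x² + 7x − 98 = 0
x = 7 or x = −14, giving (7, 17) and (−14, 24).
|(7, 17) − (−14, 24)| = √((21)² + (−7)²) = 7√10.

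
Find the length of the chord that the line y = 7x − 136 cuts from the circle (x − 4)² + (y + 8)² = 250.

Express y = 7x − 136 and substitute into the circle:
50x² − 1800x + 16150 = 0  ⟹  x² − 36x + 323 = 0
x = 19 or x = 17, giving (19, −3) and (17, −17).
Chord length = distance between (19, −3) and (17, −17) = √200 = 10√2.

10√2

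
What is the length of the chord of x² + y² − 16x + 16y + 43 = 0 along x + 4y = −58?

2√17

From the line, y = (−58 − x)/4. Substituting:
17x² − 204x + 340 = 0  ⟹  x² − 12x + 20 = 0
x = 10 or x = 2, giving (10, −17) and (2, −15).
Chord length = distance between (10, −17) and (2, −15) = √68 = 2√17.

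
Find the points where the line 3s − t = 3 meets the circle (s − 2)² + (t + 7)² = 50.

(−3, −12) and (1, 0)

From the line, t = 3s − 3. Substituting:
10s² + 20s − 30 = 0  ⟹  s² + 2s − 3 = 0
s = 1 or s = −3, giving (1, 0) and (−3, −12).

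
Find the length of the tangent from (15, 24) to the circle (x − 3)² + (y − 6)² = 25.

√443

With centre O = (3, 6), |OP|² = 468 and r² = 25.
By the tangent–radius right angle, tangent length = √(|PO|² − r²) = √443.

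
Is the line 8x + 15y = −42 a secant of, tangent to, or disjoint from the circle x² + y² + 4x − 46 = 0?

secant

Centre (−2, 0), r² = 50. Distance² from centre to line = (26)²/289 = 676/289.
Since d² < r², the line cuts the circle twice.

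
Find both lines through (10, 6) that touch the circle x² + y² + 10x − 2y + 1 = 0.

y = 6 and 3x − 4y = 6

Write the tangent as mx − y + (6 − m·(10)) = 0 and set its distance from the centre to 5:
(−15m − (−5))² = 25(m² + 1)
4m² − 3m = 0, so m = 0 or m = 3/4.
Through (10, 6) these give y = 6 and 3x − 4y = 6.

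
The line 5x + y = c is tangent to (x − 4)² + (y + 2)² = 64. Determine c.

The line touches the circle iff its distance from (4, −2) is 8:
|5·4 + 1·(−2) − c| / √26 = 8
|c − (18)| = 8√26.

c = 18 ± 8√26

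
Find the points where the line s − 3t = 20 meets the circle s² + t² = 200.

Substitute t = (−20 + s)/3:
10s² − 40s − 1400 = 0  ⟹  s² − 4s − 140 = 0
s = 14 or s = −10, giving (14, −2) and (−10, −10).

(−10, −10) and (14, −2)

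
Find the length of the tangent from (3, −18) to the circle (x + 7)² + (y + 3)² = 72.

√253

The centre is (−7, −3) and r = 6√2. The square of the distance from P to the centre is 100 + 225 = 325.
The tangent meets the radius at right angles, so tangent² = |PO|² − r² = 325 − 72 = 253.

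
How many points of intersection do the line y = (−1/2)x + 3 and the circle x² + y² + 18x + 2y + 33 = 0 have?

Substituting the line into the circle gives 5x² + 56x + 192 = 0.
Δ = 3136 − 3840 = −704.
No real roots: the line does not meet the circle.

0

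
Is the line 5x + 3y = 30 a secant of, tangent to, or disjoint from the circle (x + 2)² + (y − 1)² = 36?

Substituting the line into the circle gives 34x² − 234x + 441 = 0.
Δ = 54756 − 59976 = −5220.
No real roots: the line does not meet the circle.

disjoint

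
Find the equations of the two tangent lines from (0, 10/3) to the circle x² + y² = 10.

x + 3y = 10 and x − 3y = −10

Let a tangent through (0, 10/3) have slope m. Its distance from (0, 0) must equal √10:
(0m − (−10/3))² = 10(m² + 1)
9m² − 1 = 0, so m = −1/3 or m = 1/3.
With m = −1/3: x + 3y = 10. With m = 1/3: x − 3y = −10.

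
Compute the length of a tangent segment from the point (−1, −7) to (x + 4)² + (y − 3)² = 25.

The centre is (−4, 3) and r = 5. The square of the distance from P to the centre is 9 + 100 = 109.
By the tangent–radius right angle, tangent length = √(|PO|² − r²) = √84 = 2√21.

2√21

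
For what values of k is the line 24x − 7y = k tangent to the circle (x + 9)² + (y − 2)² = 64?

The line touches the circle iff its distance from (−9, 2) is 8:
|24·(−9) − 7·2 − k| / √625 = 8
|k − (−230)| = 8·25, so k = −30 or k = −430.

k = −430 or k = −30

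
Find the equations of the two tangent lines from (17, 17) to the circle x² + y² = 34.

Write the tangent as mx − y + (17 − m·(17)) = 0 and set its distance from the centre to √34:
(−17m − (−17))² = 34(m² + 1)
15m² − 34m + 15 = 0, so m = 3/5 or m = 5/3.
Through (17, 17) these give 3x − 5y = −34 and 5x − 3y = 34.

3x − 5y = −34 and 5x − 3y = 34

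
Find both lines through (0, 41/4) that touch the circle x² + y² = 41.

Let a tangent through (0, 41/4) have slope m. Its distance from (0, 0) must equal √41:
(0m − (−41/4))² = 41(m² + 1)
16m² − 25 = 0, so m = 5/4 or m = −5/4.
With m = 5/4: 5x − 4y = −41. With m = −5/4: 5x + 4y = 41.

5x − 4y = −41 and 5x + 4y = 41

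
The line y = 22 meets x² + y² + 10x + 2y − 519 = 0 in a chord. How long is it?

8

Centre (−5, −1), r² = 545. Perpendicular distance d from centre to line = |−23| / √1 = 23.
Chord = 2√(r² − d²) = 2·√(16) = 8.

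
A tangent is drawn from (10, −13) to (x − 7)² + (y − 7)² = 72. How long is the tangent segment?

√337

With centre O = (7, 7), |OP|² = 409 and r² = 72.
Power of the point: PT² = |PO|² − r² = 337, so PT = √337.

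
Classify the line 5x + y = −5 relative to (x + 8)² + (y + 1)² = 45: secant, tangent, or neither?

d² = (5·(−8) + 1·(−1) − (−5))²/26 = 648/13; r² = 45.
Since d² > r², the line lies outside the circle.

neither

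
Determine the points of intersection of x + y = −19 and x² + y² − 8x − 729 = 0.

Express y = −x − 19 and substitute into the circle:
2x² + 30x − 368 = 0  ⟹  x² + 15x − 184 = 0
x = 8 or x = −23, giving (8, −27) and (−23, 4).

(−23, 4) and (8, −27)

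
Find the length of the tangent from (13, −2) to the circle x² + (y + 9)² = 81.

The centre is (0, −9) and r = 9. The square of the distance from P to the centre is 169 + 49 = 218.
By the tangent–radius right angle, tangent length = √(|PO|² − r²) = √137.

√137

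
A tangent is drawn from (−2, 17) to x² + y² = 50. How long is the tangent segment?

With centre O = (0, 0), |OP|² = 293 and r² = 50.
Power of the point: PT² = |PO|² − r² = 243, so PT = 9√3.

9√3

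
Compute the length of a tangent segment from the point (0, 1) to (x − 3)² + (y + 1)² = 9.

With centre O = (3, −1), |OP|² = 13 and r² = 9.
Power of the point: PT² = |PO|² − r² = 4, so PT = 2.

2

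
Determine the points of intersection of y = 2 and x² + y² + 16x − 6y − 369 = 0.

Express y = 2 and substitute into the circle:
x² + 16x − 377 = 0
x = 13 or x = −29, giving (13, 2) and (−29, 2).

(−29, 2) and (13, 2)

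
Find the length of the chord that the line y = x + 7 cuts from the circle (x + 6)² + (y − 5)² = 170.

18√2

Centre (−6, 5), r² = 170. Perpendicular distance d from centre to line = |−4| / √2 = 4/√2.
Chord = 2√(r² − d²) = 2·√(162) = 18√2.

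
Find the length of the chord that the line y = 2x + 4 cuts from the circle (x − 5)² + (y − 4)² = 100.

8√5

Express y = 2x + 4 and substitute into the circle:
5x² − 10x − 75 = 0  ⟹  x² − 2x − 15 = 0
x = 5 or x = −3, giving (5, 14) and (−3, −2).
|(5, 14) − (−3, −2)| = √((8)² + (16)²) = 8√5.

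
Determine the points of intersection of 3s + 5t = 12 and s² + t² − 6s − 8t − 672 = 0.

Substitute t = (12 − 3s)/5:
34s² − 102s − 17136 = 0  ⟹  s² − 3s − 504 = 0
s = 24 or s = −21, giving (24, −12) and (−21, 15).

(−21, 15) and (24, −12)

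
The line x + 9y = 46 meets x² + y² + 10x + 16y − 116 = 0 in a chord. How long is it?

Express y = (46 − x)/9 and substitute into the circle:
82x² + 574x − 656 = 0  ⟹  x² + 7x − 8 = 0
x = 1 or x = −8, giving (1, 5) and (−8, 6).
|(1, 5) − (−8, 6)| = √((9)² + (−1)²) = √82.

√82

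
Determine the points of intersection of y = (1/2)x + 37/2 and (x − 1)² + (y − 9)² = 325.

(−17, 10) and (11, 24)

Substitute y = (37 + x)/2:
5x² + 30x − 935 = 0  ⟹  x² + 6x − 187 = 0
x = 11 or x = −17, giving (11, 24) and (−17, 10).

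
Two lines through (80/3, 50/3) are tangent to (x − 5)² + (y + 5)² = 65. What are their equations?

Let a tangent through (80/3, 50/3) have slope m. Its distance from (5, −5) must equal √65:
[m·(−65/3) − (−65/3)]² = 65(m² + 1)
28m² − 65m + 28 = 0, so m = 4/7 or m = 7/4.
With m = 4/7: 4x − 7y = −10. With m = 7/4: 7x − 4y = 120.

4x − 7y = −10 and 7x − 4y = 120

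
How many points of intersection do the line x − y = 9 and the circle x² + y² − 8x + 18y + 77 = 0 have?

2

Substituting the line into the circle gives 2x² − 8x − 4 = 0.
Discriminant = (−8)² − 4·2·(−4) = 96 > 0.
Two real roots: the line is a secant.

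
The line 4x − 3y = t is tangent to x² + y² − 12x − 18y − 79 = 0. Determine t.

t = −73 or t = 67

The line touches the circle iff its distance from (6, 9) is 14:
|4·6 − 3·9 − t| / √25 = 14
|t − (−3)| = 14·5, so t = 67 or t = −73.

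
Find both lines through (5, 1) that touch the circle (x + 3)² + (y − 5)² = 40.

Let a tangent through (5, 1) have slope m. Its distance from (−3, 5) must equal 2√10:
[m·(−8) − (4)]² = 40(m² + 1)
3m² + 8m − 3 = 0, so m = 1/3 or m = −3.
With m = 1/3: x − 3y = 2. With m = −3: 3x + y = 16.

x − 3y = 2 and 3x + y = 16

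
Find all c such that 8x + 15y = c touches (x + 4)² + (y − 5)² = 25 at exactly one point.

For a tangent, require d(centre, line) = r = 5.
|8·(−4) + 15·5 − c| / √289 = 5
|c − (43)| = 5·17, so c = 128 or c = −42.

c = −42 or c = 128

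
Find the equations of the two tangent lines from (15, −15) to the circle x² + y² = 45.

Write the tangent as mx − y + (−15 − m·(15)) = 0 and set its distance from the centre to 3√5:
[m·(−15) − (15)]² = 45(m² + 1)
2m² + 5m + 2 = 0, so m = −1/2 or m = −2.
Through (15, −15) these give x + 2y = −15 and 2x + y = 15.

x + 2y = −15 and 2x + y = 15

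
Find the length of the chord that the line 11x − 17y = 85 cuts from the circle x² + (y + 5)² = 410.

From the line, y = (−85 + 11x)/17. Substituting:
410x² − 118490 = 0  ⟹  x² − 289 = 0
x = 17 or x = −17, giving (17, 6) and (−17, −16).
Chord length = distance between (17, 6) and (−17, −16) = √1640 = 2√410.

2√410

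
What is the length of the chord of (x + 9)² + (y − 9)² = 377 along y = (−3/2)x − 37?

From the line, y = (−74 − 3x)/2. Substituting:
13x² + 624x + 7280 = 0  ⟹  x² + 48x + 560 = 0
x = −20 or x = −28, giving (−20, −7) and (−28, 5).
Chord length = distance between (−20, −7) and (−28, 5) = √208 = 4√13.

4√13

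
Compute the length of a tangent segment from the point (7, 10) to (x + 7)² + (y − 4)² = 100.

With centre O = (−7, 4), |OP|² = 232 and r² = 100.
By the tangent–radius right angle, tangent length = √(|PO|² − r²) = √132 = 2√33.

2√33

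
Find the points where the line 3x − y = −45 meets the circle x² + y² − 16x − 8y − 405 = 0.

Express y = 3x + 45 and substitute into the circle:
10x² + 230x + 1260 = 0  ⟹  x² + 23x + 126 = 0
x = −9 or x = −14, giving (−9, 18) and (−14, 3).

(−14, 3) and (−9, 18)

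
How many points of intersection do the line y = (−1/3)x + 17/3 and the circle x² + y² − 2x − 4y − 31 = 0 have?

2

Substituting the line into the circle gives 10x² − 40x − 194 = 0.
Discriminant = (−40)² − 4·10·(−194) = 9360 > 0.
Two real roots: the line is a secant.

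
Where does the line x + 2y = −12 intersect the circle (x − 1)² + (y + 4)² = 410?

(−18, 3) and (18, −15)

Express y = (−12 − x)/2 and substitute into the circle:
5x² − 1620 = 0  ⟹  x² − 324 = 0
x = 18 or x = −18, giving (18, −15) and (−18, 3).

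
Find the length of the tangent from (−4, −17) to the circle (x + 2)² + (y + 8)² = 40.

3√5

With centre O = (−2, −8), |OP|² = 85 and r² = 40.
By the tangent–radius right angle, tangent length = √(|PO|² − r²) = √45 = 3√5.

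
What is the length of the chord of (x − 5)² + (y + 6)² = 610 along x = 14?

46

Centre (5, −6), r² = 610. Perpendicular distance d from centre to line = |−9| / √1 = 9.
Chord = 2√(r² − d²) = 2·√(529) = 46.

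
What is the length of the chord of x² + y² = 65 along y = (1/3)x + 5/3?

Substitute y = (5 + x)/3:
10x² + 10x − 560 = 0  ⟹  x² + x − 56 = 0
x = 7 or x = −8, giving (7, 4) and (−8, −1).
Chord length = distance between (7, 4) and (−8, −1) = √250 = 5√10.

5√10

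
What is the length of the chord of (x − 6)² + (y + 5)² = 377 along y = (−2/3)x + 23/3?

10√13

The distance from (6, −5) to the line is 26/√13, and r² = 377.
Chord = 2√(r² − d²) = 2·√(325) = 10√13.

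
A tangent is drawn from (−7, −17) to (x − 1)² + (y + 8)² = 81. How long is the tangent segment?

With centre O = (1, −8), |OP|² = 145 and r² = 81.
By the tangent–radius right angle, tangent length = √(|PO|² − r²) = √64 = 8.

8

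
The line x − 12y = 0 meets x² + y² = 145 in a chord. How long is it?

2√145

The distance from (0, 0) to the line is 0/√145, and r² = 145.
Chord = 2√(r² − d²) = 2·√(145) = 2√145.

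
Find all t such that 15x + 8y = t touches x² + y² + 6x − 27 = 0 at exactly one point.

The line touches the circle iff its distance from (−3, 0) is 6:
|15·(−3) + 8·0 − t| / √289 = 6
|t − (−45)| = 6·17, so t = 57 or t = −147.

t = −147 or t = 57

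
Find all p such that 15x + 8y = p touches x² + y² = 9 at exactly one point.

Tangency holds when the distance from the centre (0, 0) to the line equals the radius 3:
|15·0 + 8·0 − p| / √289 = 3
|p| = 3·17, so p = 51 or p = −51.

p = −51 or p = 51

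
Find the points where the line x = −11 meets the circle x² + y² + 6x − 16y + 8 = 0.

(−11, 7) and (−11, 9)

The line gives x = −11. Substituting into the circle:
y² − 16y + 63 = 0
y = 9 or y = 7, giving (−11, 9) and (−11, 7).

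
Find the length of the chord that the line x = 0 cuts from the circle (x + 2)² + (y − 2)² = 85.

18

The line gives x = 0. Substituting into the circle:
y² − 4y − 77 = 0
y = 11 or y = −7, giving (0, 11) and (0, −7).
|(0, 11) − (0, −7)| = √((0)² + (18)²) = 18.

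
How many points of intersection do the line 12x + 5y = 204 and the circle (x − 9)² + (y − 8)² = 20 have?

2

Centre (9, 8), r² = 20. Distance² from centre to line = (−56)²/169 = 3136/169.
Since d² < r², the line cuts the circle twice.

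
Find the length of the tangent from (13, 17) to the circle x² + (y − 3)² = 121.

With centre O = (0, 3), |OP|² = 365 and r² = 121.
The tangent meets the radius at right angles, so tangent² = |PO|² − r² = 365 − 121 = 244.

2√61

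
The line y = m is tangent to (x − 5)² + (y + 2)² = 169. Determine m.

m = −15 or m = 11

For a tangent, require d(centre, line) = r = 13.
|0·5 + 1·(−2) − m| / √1 = 13
|m − (−2)| = 13, so m = 11 or m = −15.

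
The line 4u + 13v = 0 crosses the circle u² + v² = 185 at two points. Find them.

(−13, 4) and (13, −4)

From the line, v = (−4u)/13. Substituting:
185u² − 31265 = 0  ⟹  u² − 169 = 0
u = 13 or u = −13, giving (13, −4) and (−13, 4).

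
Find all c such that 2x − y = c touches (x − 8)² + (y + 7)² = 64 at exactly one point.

The line touches the circle iff its distance from (8, −7) is 8:
|2·8 − 1·(−7) − c| / √5 = 8
|c − (23)| = 8√5.

c = 23 ± 8√5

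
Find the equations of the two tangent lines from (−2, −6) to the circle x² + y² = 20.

Write the tangent as mx − y + (−6 − m·(−2)) = 0 and set its distance from the centre to 2√5:
[m·(2) − (6)]² = 20(m² + 1)
2m² + 3m − 2 = 0, so m = −2 or m = 1/2.
With m = −2: 2x + y = −10. With m = 1/2: x − 2y = 10.

2x + y = −10 and x − 2y = 10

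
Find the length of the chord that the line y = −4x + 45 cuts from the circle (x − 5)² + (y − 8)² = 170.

Express y = −4x + 45 and substitute into the circle:
17x² − 306x + 1224 = 0  ⟹  x² − 18x + 72 = 0
x = 12 or x = 6, giving (12, −3) and (6, 21).
|(12, −3) − (6, 21)| = √((6)² + (−24)²) = 6√17.

6√17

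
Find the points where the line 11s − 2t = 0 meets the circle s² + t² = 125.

(−2, −11) and (2, 11)

Express t = (11s)/2 and substitute into the circle:
125s² − 500 = 0  ⟹  s² − 4 = 0
s = 2 or s = −2, giving (2, 11) and (−2, −11).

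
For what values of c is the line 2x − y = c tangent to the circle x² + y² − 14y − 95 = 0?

c = −7 ± 12√5

The line touches the circle iff its distance from (0, 7) is 12:
|2·0 − 1·7 − c| / √5 = 12
|c − (−7)| = 12√5.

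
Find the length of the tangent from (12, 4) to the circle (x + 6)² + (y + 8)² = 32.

2√109

Centre (−6, −8), r² = 32. |PO|² = (18)² + (12)² = 468.
The tangent meets the radius at right angles, so tangent² = |PO|² − r² = 468 − 32 = 436.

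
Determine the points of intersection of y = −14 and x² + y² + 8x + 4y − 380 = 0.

(−20, −14) and (12, −14)

Express y = −14 and substitute into the circle:
x² + 8x − 240 = 0
x = 12 or x = −20, giving (12, −14) and (−20, −14).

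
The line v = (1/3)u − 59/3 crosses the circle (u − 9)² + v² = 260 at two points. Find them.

Substitute v = (−59 + u)/3:
10u² − 280u + 1870 = 0  ⟹  u² − 28u + 187 = 0
u = 17 or u = 11, giving (17, −14) and (11, −16).

(11, −16) and (17, −14)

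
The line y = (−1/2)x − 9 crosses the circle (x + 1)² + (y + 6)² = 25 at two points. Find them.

Substitute y = (−18 − x)/2:
5x² + 20x − 60 = 0  ⟹  x² + 4x − 12 = 0
x = 2 or x = −6, giving (2, −10) and (−6, −6).

(−6, −6) and (2, −10)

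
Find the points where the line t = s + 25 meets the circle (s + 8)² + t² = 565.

Substitute t = s + 25:
2s² + 66s + 124 = 0  ⟹  s² + 33s + 62 = 0
s = −2 or s = −31, giving (−2, 23) and (−31, −6).

(−31, −6) and (−2, 23)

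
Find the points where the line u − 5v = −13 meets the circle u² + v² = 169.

(−13, 0) and (12, 5)

Substitute v = (13 + u)/5:
26u² + 26u − 4056 = 0  ⟹  u² + u − 156 = 0
u = 12 or u = −13, giving (12, 5) and (−13, 0).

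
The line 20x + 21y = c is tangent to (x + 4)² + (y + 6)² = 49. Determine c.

The line touches the circle iff its distance from (−4, −6) is 7:
|20·(−4) + 21·(−6) − c| / √841 = 7
|c − (−206)| = 7·29, so c = −3 or c = −409.

c = −409 or c = −3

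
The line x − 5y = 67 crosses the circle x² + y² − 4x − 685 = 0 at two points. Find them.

(−18, −17) and (27, −8)

Express y = (−67 + x)/5 and substitute into the circle:
26x² − 234x − 12636 = 0  ⟹  x² − 9x − 486 = 0
x = 27 or x = −18, giving (27, −8) and (−18, −17).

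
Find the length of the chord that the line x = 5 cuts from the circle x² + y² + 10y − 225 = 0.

The distance from (0, −5) to the line is 5, and r² = 250.
Chord = 2√(r² − d²) = 2·√(225) = 30.

30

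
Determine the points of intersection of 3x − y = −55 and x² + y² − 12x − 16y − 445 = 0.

(−17, 4) and (−10, 25)

Express y = 3x + 55 and substitute into the circle:
10x² + 270x + 1700 = 0  ⟹  x² + 27x + 170 = 0
x = −10 or x = −17, giving (−10, 25) and (−17, 4).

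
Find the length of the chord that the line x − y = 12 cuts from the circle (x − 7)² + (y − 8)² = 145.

11√2

From the line, y = x − 12. Substituting:
2x² − 54x + 304 = 0  ⟹  x² − 27x + 152 = 0
x = 19 or x = 8, giving (19, 7) and (8, −4).
Chord length = distance between (19, 7) and (8, −4) = √242 = 11√2.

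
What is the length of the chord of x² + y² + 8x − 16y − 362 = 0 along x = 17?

The line gives x = 17. Substituting into the circle:
y² − 16y + 63 = 0
y = 9 or y = 7, giving (17, 9) and (17, 7).
|(17, 9) − (17, 7)| = √((0)² + (2)²) = 2.

2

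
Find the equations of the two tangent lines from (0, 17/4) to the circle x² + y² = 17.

A line y − (17/4) = m(x − (0)) is tangent when its distance from (0, 0) is √17:
[m·(0) − (−17/4)]² = 17(m² + 1)
16m² − 1 = 0, so m = 1/4 or m = −1/4.
With m = 1/4: x − 4y = −17. With m = −1/4: x + 4y = 17.

x − 4y = −17 and x + 4y = 17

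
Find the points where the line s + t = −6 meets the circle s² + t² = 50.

Express t = −s − 6 and substitute into the circle:
2s² + 12s − 14 = 0  ⟹  s² + 6s − 7 = 0
s = 1 or s = −7, giving (1, −7) and (−7, 1).

(−7, 1) and (1, −7)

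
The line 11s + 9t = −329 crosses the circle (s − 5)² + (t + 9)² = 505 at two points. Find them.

(−16, −17) and (−7, −28)

From the line, t = (−329 − 11s)/9. Substituting:
202s² + 4646s + 22624 = 0  ⟹  s² + 23s + 112 = 0
s = −7 or s = −16, giving (−7, −28) and (−16, −17).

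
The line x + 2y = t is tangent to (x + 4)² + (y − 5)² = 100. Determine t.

For a tangent, require d(centre, line) = r = 10.
|1·(−4) + 2·5 − t| / √5 = 10
|t − (6)| = 10√5.

t = 6 ± 10√5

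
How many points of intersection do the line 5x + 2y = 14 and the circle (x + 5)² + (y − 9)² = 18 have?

2

Substituting the line into the circle gives 29x² + 80x + 44 = 0.
Δ = 6400 − 5104 = 1296.
Two real roots: the line is a secant.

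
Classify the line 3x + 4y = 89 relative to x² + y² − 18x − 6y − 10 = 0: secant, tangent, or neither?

tangent

Substituting the line into the circle gives 25x² − 750x + 5625 = 0.
Discriminant = (−750)² − 4·25·(5625) = 0.
A repeated root: the line is tangent.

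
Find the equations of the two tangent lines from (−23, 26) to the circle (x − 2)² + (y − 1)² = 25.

Let a tangent through (−23, 26) have slope m. Its distance from (2, 1) must equal 5:
[m·(25) − (−25)]² = 25(m² + 1)
12m² + 25m + 12 = 0, so m = −3/4 or m = −4/3.
Through (−23, 26) these give 3x + 4y = 35 and 4x + 3y = −14.

3x + 4y = 35 and 4x + 3y = −14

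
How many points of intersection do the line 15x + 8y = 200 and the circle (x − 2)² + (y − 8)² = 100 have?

d² = (15·2 + 8·8 − (200))²/289 = 11236/289; r² = 100.
Since d² < r², the line cuts the circle twice.

2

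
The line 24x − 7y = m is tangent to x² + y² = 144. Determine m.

m = −300 or m = 300

For a tangent, require d(centre, line) = r = 12.
|24·0 − 7·0 − m| / √625 = 12
|m| = 12·25, so m = 300 or m = −300.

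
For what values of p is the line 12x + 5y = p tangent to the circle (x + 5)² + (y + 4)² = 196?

p = −262 or p = 102

Tangency holds when the distance from the centre (−5, −4) to the line equals the radius 14:
|12·(−5) + 5·(−4) − p| / √169 = 14
|p − (−80)| = 14·13, so p = 102 or p = −262.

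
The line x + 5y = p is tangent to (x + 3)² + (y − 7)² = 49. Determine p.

p = 32 ± 7√26

The line touches the circle iff its distance from (−3, 7) is 7:
|1·(−3) + 5·7 − p| / √26 = 7
|p − (32)| = 7√26.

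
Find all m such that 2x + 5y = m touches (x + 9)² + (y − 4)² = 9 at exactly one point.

Tangency holds when the distance from the centre (−9, 4) to the line equals the radius 3:
|2·(−9) + 5·4 − m| / √29 = 3
|m − (2)| = 3√29.

m = 2 ± 3√29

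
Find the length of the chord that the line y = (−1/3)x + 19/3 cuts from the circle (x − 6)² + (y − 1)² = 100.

Express y = (19 − x)/3 and substitute into the circle:
10x² − 140x − 320 = 0  ⟹  x² − 14x − 32 = 0
x = 16 or x = −2, giving (16, 1) and (−2, 7).
Chord length = distance between (16, 1) and (−2, 7) = √360 = 6√10.

6√10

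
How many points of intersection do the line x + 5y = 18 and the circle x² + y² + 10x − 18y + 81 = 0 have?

Substituting the line into the circle gives 26x² + 304x + 729 = 0.
Δ = 92416 − 75816 = 16600.
Two real roots: the line is a secant.

2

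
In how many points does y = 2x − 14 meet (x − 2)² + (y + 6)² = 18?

2

Substituting the line into the circle gives 5x² − 36x + 50 = 0.
Discriminant = (−36)² − 4·5·(50) = 296 > 0.
Two real roots: the line is a secant.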